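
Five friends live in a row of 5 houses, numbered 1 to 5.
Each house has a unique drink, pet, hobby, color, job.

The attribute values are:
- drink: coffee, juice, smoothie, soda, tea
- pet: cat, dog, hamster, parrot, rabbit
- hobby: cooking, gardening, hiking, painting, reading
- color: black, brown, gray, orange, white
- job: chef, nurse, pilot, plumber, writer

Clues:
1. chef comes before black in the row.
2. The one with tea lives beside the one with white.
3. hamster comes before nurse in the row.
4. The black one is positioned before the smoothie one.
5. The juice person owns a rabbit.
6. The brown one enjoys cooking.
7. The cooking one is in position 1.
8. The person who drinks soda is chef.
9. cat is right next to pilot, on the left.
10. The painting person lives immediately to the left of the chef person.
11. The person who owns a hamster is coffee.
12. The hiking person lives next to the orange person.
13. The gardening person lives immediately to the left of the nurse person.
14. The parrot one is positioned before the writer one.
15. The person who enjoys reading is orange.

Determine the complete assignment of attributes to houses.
Solution:

House | Drink | Pet | Hobby | Color | Job
-----------------------------------------
  1   | tea | cat | cooking | brown | plumber
  2   | coffee | hamster | painting | white | pilot
  3   | soda | parrot | gardening | gray | chef
  4   | juice | rabbit | hiking | black | nurse
  5   | smoothie | dog | reading | orange | writer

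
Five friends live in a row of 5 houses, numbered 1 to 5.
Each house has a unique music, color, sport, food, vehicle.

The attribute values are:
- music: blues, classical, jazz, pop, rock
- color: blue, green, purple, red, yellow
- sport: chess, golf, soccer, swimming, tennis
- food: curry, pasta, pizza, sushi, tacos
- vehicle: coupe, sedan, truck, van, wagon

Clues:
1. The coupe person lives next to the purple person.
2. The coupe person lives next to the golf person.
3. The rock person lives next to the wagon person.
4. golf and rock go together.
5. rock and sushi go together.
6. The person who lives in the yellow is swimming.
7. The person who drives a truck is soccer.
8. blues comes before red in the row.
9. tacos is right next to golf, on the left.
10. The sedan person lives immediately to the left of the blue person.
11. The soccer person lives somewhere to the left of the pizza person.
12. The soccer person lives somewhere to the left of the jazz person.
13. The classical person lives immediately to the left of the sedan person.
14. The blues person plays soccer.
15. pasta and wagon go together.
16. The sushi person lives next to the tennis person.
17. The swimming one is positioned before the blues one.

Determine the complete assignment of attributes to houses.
Solution:

House | Music | Color | Sport | Food | Vehicle
----------------------------------------------
  1   | classical | yellow | swimming | tacos | coupe
  2   | rock | purple | golf | sushi | sedan
  3   | pop | blue | tennis | pasta | wagon
  4   | blues | green | soccer | curry | truck
  5   | jazz | red | chess | pizza | van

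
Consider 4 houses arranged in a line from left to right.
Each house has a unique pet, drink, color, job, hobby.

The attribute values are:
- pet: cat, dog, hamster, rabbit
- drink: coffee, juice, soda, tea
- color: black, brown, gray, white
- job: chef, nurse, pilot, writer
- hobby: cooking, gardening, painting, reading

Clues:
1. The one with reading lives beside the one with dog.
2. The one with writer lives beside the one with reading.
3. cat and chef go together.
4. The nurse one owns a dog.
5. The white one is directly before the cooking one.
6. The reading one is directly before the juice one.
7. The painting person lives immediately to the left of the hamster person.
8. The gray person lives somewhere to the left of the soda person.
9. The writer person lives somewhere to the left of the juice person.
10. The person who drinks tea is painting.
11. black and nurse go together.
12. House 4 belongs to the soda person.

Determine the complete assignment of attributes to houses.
Solution:

House | Pet | Drink | Color | Job | Hobby
-----------------------------------------
  1   | rabbit | tea | gray | writer | painting
  2   | hamster | coffee | white | pilot | reading
  3   | dog | juice | black | nurse | cooking
  4   | cat | soda | brown | chef | gardening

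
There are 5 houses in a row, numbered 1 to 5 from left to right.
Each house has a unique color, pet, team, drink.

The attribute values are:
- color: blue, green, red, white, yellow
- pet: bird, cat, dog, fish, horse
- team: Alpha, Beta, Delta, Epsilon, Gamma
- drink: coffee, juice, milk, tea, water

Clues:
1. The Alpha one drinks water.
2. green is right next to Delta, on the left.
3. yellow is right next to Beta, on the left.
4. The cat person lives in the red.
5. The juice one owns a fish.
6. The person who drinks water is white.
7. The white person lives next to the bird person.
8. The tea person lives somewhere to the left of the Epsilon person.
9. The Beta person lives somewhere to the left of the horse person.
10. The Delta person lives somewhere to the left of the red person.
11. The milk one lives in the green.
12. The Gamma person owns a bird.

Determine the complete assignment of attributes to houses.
Solution:

House | Color | Pet | Team | Drink
----------------------------------
  1   | white | dog | Alpha | water
  2   | green | bird | Gamma | milk
  3   | yellow | fish | Delta | juice
  4   | red | cat | Beta | tea
  5   | blue | horse | Epsilon | coffee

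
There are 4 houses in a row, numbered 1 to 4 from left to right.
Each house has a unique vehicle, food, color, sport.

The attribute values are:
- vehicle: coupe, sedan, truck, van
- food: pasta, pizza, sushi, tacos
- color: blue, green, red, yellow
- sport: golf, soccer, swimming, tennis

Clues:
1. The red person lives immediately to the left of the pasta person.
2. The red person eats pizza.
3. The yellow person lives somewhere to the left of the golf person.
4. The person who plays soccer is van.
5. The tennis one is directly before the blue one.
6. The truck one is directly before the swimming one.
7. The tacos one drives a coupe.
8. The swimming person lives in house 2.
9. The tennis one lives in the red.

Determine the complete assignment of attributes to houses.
Solution:

House | Vehicle | Food | Color | Sport
--------------------------------------
  1   | truck | pizza | red | tennis
  2   | sedan | pasta | blue | swimming
  3   | van | sushi | yellow | soccer
  4   | coupe | tacos | green | golf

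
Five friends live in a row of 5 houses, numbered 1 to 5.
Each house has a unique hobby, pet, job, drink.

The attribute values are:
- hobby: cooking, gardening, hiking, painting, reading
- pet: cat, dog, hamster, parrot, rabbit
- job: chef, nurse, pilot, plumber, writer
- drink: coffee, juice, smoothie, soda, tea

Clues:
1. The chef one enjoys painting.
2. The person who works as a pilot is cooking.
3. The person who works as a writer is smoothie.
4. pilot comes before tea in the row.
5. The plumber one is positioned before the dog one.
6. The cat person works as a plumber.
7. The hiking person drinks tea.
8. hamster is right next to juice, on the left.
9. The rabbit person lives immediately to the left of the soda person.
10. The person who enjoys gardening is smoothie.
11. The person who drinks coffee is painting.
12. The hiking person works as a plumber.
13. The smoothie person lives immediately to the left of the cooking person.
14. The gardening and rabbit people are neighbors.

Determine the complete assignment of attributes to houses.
Solution:

House | Hobby | Pet | Job | Drink
---------------------------------
  1   | gardening | hamster | writer | smoothie
  2   | cooking | rabbit | pilot | juice
  3   | reading | parrot | nurse | soda
  4   | hiking | cat | plumber | tea
  5   | painting | dog | chef | coffee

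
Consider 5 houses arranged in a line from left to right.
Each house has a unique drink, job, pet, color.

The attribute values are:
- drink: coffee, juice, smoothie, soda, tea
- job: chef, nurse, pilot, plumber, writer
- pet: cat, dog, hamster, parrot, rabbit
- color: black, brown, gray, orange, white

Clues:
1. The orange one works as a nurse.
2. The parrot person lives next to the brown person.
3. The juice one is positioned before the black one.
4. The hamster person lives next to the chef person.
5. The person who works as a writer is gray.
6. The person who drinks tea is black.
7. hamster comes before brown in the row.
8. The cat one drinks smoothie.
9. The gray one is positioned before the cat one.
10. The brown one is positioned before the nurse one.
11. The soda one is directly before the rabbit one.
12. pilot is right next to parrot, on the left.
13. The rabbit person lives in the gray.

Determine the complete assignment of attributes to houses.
Solution:

House | Drink | Job | Pet | Color
---------------------------------
  1   | juice | pilot | hamster | white
  2   | tea | chef | parrot | black
  3   | soda | plumber | dog | brown
  4   | coffee | writer | rabbit | gray
  5   | smoothie | nurse | cat | orange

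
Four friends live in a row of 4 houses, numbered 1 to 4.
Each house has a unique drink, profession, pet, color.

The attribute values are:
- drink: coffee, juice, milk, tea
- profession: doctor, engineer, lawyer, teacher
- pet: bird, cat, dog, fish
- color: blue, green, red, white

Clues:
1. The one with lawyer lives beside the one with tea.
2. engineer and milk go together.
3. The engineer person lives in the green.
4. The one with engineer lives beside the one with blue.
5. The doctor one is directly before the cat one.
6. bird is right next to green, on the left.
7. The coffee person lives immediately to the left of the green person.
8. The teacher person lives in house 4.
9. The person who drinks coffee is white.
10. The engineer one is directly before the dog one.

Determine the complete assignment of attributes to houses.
Solution:

House | Drink | Profession | Pet | Color
----------------------------------------
  1   | coffee | doctor | bird | white
  2   | milk | engineer | cat | green
  3   | juice | lawyer | dog | blue
  4   | tea | teacher | fish | red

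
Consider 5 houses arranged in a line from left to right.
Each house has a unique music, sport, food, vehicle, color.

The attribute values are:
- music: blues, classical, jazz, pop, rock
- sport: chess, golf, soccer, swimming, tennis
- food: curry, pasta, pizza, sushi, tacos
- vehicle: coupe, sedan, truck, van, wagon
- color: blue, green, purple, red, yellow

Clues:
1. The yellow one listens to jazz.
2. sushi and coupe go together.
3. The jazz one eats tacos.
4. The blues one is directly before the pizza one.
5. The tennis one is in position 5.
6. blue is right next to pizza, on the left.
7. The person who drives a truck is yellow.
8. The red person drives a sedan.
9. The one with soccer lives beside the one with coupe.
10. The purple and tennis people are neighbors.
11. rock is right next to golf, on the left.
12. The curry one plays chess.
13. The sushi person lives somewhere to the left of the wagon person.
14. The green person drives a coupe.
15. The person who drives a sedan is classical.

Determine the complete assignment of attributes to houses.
Solution:

House | Music | Sport | Food | Vehicle | Color
----------------------------------------------
  1   | blues | chess | curry | van | blue
  2   | classical | soccer | pizza | sedan | red
  3   | rock | swimming | sushi | coupe | green
  4   | pop | golf | pasta | wagon | purple
  5   | jazz | tennis | tacos | truck | yellow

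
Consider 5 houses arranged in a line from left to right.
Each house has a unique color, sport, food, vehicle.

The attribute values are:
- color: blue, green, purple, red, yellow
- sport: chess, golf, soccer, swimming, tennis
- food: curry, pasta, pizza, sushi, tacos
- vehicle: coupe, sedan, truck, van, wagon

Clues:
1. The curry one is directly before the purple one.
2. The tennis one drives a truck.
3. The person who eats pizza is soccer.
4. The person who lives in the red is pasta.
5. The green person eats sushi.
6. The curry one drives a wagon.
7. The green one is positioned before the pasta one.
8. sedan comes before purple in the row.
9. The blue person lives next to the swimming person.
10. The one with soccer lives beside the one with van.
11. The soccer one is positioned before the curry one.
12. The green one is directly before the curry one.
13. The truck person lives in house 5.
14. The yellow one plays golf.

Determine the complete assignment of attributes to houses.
Solution:

House | Color | Sport | Food | Vehicle
--------------------------------------
  1   | blue | soccer | pizza | sedan
  2   | green | swimming | sushi | van
  3   | yellow | golf | curry | wagon
  4   | purple | chess | tacos | coupe
  5   | red | tennis | pasta | truck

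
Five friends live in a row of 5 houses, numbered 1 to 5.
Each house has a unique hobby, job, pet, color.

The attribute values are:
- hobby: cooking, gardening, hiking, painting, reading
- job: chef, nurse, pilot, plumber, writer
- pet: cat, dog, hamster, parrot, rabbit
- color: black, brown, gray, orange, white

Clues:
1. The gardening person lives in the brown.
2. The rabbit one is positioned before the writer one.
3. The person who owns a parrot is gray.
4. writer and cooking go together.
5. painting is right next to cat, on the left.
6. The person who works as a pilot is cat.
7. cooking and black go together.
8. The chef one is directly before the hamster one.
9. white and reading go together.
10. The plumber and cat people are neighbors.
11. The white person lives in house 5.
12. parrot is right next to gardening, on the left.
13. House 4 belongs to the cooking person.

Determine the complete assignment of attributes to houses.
Solution:

House | Hobby | Job | Pet | Color
---------------------------------
  1   | painting | plumber | parrot | gray
  2   | gardening | pilot | cat | brown
  3   | hiking | chef | rabbit | orange
  4   | cooking | writer | hamster | black
  5   | reading | nurse | dog | white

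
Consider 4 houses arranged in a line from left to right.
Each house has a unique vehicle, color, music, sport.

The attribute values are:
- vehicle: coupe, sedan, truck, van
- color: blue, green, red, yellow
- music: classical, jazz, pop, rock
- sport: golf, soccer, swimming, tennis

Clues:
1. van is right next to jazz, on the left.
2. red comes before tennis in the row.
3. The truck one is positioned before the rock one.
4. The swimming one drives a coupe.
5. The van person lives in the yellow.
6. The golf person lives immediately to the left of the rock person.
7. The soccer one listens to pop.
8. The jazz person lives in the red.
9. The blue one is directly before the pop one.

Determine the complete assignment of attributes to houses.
Solution:

House | Vehicle | Color | Music | Sport
---------------------------------------
  1   | coupe | blue | classical | swimming
  2   | van | yellow | pop | soccer
  3   | truck | red | jazz | golf
  4   | sedan | green | rock | tennis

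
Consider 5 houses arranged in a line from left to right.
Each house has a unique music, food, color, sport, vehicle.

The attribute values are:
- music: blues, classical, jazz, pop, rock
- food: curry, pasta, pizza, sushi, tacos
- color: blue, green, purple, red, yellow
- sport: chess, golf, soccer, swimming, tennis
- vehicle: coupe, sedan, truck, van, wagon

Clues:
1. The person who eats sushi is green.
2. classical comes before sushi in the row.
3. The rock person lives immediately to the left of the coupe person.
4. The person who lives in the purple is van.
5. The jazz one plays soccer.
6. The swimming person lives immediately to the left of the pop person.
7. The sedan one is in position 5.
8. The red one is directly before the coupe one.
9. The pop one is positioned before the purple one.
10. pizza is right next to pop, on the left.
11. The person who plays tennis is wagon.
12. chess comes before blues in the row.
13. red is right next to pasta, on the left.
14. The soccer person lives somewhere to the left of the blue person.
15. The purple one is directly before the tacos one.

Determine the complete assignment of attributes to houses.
Solution:

House | Music | Food | Color | Sport | Vehicle
----------------------------------------------
  1   | rock | pizza | red | swimming | truck
  2   | pop | pasta | yellow | chess | coupe
  3   | jazz | curry | purple | soccer | van
  4   | classical | tacos | blue | tennis | wagon
  5   | blues | sushi | green | golf | sedan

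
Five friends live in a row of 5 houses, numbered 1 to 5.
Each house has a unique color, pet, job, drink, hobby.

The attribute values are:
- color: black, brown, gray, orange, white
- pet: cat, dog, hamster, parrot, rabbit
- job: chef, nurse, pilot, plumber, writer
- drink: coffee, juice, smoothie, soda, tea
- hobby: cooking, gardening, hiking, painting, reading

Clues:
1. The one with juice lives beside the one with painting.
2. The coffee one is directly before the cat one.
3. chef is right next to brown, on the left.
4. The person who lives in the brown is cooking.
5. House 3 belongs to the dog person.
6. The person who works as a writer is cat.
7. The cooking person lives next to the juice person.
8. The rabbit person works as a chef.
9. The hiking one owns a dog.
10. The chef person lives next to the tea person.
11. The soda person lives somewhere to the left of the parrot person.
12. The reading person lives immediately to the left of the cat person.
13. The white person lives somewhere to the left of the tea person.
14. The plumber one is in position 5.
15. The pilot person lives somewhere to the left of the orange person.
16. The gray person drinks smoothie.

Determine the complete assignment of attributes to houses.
Solution:

House | Color | Pet | Job | Drink | Hobby
-----------------------------------------
  1   | white | rabbit | chef | coffee | reading
  2   | brown | cat | writer | tea | cooking
  3   | black | dog | pilot | juice | hiking
  4   | orange | hamster | nurse | soda | painting
  5   | gray | parrot | plumber | smoothie | gardening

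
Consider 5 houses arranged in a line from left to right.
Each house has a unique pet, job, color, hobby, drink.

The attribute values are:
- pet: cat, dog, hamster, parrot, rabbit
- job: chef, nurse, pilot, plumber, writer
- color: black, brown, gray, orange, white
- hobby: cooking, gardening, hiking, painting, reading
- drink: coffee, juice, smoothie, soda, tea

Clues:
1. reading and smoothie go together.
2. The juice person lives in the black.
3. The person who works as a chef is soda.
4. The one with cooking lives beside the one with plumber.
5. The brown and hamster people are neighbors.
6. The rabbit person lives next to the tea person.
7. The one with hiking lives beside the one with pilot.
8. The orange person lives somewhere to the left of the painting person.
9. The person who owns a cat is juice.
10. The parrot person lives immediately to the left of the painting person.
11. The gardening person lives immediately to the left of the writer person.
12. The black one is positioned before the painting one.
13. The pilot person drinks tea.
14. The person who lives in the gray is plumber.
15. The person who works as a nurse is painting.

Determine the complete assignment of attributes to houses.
Solution:

House | Pet | Job | Color | Hobby | Drink
-----------------------------------------
  1   | rabbit | chef | brown | hiking | soda
  2   | hamster | pilot | orange | gardening | tea
  3   | cat | writer | black | cooking | juice
  4   | parrot | plumber | gray | reading | smoothie
  5   | dog | nurse | white | painting | coffee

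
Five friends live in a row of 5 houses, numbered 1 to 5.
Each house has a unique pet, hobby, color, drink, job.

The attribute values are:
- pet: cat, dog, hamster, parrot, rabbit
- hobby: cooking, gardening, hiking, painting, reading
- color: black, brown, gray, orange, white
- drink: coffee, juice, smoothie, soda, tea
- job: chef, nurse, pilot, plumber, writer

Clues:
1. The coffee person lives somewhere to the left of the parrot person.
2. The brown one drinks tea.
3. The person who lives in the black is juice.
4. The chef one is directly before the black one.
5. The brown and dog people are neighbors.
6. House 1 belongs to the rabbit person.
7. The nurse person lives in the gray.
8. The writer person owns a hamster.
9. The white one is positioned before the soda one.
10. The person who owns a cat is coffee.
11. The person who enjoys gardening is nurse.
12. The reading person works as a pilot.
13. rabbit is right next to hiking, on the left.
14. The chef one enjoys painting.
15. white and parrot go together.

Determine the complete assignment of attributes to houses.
Solution:

House | Pet | Hobby | Color | Drink | Job
-----------------------------------------
  1   | rabbit | painting | brown | tea | chef
  2   | dog | hiking | black | juice | plumber
  3   | cat | gardening | gray | coffee | nurse
  4   | parrot | reading | white | smoothie | pilot
  5   | hamster | cooking | orange | soda | writer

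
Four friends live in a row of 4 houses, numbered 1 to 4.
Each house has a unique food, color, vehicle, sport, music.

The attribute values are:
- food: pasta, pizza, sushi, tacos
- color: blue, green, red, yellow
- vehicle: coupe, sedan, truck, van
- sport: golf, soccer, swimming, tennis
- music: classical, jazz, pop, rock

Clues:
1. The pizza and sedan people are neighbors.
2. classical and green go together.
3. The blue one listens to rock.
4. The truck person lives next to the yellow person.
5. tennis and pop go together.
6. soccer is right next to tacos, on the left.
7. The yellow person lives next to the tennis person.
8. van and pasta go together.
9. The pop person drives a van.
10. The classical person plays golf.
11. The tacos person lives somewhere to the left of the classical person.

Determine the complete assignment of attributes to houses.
Solution:

House | Food | Color | Vehicle | Sport | Music
----------------------------------------------
  1   | pizza | blue | truck | soccer | rock
  2   | tacos | yellow | sedan | swimming | jazz
  3   | pasta | red | van | tennis | pop
  4   | sushi | green | coupe | golf | classical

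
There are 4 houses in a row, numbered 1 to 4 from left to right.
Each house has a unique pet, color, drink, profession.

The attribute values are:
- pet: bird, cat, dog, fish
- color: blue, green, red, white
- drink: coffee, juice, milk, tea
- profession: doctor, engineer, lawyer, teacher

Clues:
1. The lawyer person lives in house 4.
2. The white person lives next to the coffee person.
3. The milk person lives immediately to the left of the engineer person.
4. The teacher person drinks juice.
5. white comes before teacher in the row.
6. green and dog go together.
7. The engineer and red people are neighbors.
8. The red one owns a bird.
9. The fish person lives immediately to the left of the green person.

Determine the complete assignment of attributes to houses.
Solution:

House | Pet | Color | Drink | Profession
----------------------------------------
  1   | fish | white | milk | doctor
  2   | dog | green | coffee | engineer
  3   | bird | red | juice | teacher
  4   | cat | blue | tea | lawyer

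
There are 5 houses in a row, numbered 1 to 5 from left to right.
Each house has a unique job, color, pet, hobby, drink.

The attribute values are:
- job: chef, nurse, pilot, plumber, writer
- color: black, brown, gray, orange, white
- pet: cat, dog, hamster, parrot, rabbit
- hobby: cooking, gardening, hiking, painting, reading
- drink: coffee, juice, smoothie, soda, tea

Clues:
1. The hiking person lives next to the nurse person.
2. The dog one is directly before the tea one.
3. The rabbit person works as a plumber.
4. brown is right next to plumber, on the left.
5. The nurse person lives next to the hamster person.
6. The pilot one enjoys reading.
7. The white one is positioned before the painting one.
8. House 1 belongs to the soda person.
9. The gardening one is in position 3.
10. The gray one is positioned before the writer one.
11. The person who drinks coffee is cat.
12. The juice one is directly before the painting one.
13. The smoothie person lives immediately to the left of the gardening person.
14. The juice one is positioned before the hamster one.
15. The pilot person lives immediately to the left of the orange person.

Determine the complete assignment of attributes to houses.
Solution:

House | Job | Color | Pet | Hobby | Drink
-----------------------------------------
  1   | pilot | brown | parrot | reading | soda
  2   | plumber | orange | rabbit | hiking | smoothie
  3   | nurse | white | dog | gardening | juice
  4   | chef | gray | hamster | painting | tea
  5   | writer | black | cat | cooking | coffee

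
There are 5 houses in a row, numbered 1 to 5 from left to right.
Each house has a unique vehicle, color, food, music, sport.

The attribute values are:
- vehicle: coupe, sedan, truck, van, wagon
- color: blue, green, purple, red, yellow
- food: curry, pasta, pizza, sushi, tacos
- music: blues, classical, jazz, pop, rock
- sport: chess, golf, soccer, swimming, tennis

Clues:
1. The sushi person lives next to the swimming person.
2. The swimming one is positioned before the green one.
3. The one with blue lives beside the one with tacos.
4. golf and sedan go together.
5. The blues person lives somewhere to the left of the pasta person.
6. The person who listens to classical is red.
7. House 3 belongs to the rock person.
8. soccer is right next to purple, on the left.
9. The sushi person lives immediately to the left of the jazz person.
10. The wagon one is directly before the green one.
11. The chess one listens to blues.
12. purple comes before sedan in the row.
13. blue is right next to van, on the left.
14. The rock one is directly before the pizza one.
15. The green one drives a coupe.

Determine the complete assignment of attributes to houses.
Solution:

House | Vehicle | Color | Food | Music | Sport
----------------------------------------------
  1   | truck | blue | sushi | pop | soccer
  2   | van | purple | tacos | jazz | swimming
  3   | wagon | yellow | curry | rock | tennis
  4   | coupe | green | pizza | blues | chess
  5   | sedan | red | pasta | classical | golf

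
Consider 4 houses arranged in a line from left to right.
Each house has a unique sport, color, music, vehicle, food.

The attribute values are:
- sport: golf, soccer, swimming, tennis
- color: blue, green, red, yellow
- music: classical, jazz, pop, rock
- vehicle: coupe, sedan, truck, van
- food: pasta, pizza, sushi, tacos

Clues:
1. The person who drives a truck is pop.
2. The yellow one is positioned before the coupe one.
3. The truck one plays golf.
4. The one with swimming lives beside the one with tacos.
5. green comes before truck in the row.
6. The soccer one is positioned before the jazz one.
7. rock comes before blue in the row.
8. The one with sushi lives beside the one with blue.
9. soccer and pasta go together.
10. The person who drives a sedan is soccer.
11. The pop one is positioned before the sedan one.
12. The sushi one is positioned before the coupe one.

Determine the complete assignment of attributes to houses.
Solution:

House | Sport | Color | Music | Vehicle | Food
----------------------------------------------
  1   | swimming | green | rock | van | sushi
  2   | golf | blue | pop | truck | tacos
  3   | soccer | yellow | classical | sedan | pasta
  4   | tennis | red | jazz | coupe | pizza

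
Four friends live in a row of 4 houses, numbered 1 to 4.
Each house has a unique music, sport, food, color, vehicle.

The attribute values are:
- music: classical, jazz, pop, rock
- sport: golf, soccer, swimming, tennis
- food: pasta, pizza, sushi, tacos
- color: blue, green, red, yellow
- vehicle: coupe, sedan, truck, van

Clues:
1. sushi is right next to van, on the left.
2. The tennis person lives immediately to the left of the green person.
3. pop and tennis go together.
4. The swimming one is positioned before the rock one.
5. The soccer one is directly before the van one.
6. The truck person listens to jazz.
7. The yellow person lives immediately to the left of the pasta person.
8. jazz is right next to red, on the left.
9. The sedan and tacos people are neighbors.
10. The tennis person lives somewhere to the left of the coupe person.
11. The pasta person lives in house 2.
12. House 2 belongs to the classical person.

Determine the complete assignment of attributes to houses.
Solution:

House | Music | Sport | Food | Color | Vehicle
----------------------------------------------
  1   | jazz | soccer | sushi | yellow | truck
  2   | classical | swimming | pasta | red | van
  3   | pop | tennis | pizza | blue | sedan
  4   | rock | golf | tacos | green | coupe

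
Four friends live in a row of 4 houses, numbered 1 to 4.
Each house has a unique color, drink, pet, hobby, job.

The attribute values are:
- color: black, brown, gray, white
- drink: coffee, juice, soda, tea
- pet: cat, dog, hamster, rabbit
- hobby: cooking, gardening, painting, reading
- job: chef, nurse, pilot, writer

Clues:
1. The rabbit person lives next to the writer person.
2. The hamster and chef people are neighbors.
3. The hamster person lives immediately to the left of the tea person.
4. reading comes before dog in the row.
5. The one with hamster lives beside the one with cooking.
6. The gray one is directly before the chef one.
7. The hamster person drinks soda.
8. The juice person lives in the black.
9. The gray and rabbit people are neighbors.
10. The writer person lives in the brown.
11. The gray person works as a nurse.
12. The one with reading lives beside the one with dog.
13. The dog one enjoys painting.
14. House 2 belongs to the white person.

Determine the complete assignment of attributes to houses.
Solution:

House | Color | Drink | Pet | Hobby | Job
-----------------------------------------
  1   | gray | soda | hamster | gardening | nurse
  2   | white | tea | rabbit | cooking | chef
  3   | brown | coffee | cat | reading | writer
  4   | black | juice | dog | painting | pilot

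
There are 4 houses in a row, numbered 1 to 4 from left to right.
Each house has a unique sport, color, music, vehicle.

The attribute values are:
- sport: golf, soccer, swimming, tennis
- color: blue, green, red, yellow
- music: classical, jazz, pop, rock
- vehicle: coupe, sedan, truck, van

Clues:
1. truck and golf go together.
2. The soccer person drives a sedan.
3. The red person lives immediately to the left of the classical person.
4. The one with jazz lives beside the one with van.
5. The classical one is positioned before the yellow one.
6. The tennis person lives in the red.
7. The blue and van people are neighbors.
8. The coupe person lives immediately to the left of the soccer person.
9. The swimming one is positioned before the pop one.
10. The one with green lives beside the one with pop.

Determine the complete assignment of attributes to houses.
Solution:

House | Sport | Color | Music | Vehicle
---------------------------------------
  1   | golf | blue | jazz | truck
  2   | tennis | red | rock | van
  3   | swimming | green | classical | coupe
  4   | soccer | yellow | pop | sedan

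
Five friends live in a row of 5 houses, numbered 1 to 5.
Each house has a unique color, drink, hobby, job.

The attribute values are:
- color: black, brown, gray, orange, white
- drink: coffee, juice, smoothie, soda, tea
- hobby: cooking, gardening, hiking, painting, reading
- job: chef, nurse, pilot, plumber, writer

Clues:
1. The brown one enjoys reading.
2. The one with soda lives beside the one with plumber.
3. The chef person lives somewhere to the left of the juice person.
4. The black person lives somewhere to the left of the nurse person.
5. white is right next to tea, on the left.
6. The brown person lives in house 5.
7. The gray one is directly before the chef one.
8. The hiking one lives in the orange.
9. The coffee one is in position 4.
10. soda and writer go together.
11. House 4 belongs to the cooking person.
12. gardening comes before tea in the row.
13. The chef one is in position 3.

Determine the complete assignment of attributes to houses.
Solution:

House | Color | Drink | Hobby | Job
-----------------------------------
  1   | white | soda | gardening | writer
  2   | gray | tea | painting | plumber
  3   | orange | smoothie | hiking | chef
  4   | black | coffee | cooking | pilot
  5   | brown | juice | reading | nurse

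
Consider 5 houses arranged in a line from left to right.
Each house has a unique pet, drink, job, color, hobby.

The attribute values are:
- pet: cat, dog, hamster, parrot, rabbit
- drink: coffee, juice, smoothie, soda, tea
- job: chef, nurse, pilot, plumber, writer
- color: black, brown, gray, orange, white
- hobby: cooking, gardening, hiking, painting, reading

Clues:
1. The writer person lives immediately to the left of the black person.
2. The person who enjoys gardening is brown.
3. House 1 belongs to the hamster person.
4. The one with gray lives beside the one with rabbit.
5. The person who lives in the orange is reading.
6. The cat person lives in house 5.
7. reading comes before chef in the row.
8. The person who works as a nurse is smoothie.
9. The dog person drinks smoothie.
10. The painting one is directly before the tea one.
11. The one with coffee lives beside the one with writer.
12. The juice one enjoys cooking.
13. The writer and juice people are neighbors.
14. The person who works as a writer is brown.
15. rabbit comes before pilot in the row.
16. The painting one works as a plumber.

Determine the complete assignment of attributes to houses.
Solution:

House | Pet | Drink | Job | Color | Hobby
-----------------------------------------
  1   | hamster | coffee | plumber | gray | painting
  2   | rabbit | tea | writer | brown | gardening
  3   | parrot | juice | pilot | black | cooking
  4   | dog | smoothie | nurse | orange | reading
  5   | cat | soda | chef | white | hiking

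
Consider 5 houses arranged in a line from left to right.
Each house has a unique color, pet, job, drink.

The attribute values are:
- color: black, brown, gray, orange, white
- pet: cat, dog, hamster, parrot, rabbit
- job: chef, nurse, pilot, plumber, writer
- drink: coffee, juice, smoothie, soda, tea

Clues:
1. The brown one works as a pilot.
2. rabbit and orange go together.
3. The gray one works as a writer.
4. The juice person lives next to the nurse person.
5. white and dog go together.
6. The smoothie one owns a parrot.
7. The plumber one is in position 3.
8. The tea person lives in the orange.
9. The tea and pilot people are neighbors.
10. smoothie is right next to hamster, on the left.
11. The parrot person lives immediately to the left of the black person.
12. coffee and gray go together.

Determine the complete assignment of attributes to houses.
Solution:

House | Color | Pet | Job | Drink
---------------------------------
  1   | orange | rabbit | chef | tea
  2   | brown | parrot | pilot | smoothie
  3   | black | hamster | plumber | juice
  4   | white | dog | nurse | soda
  5   | gray | cat | writer | coffee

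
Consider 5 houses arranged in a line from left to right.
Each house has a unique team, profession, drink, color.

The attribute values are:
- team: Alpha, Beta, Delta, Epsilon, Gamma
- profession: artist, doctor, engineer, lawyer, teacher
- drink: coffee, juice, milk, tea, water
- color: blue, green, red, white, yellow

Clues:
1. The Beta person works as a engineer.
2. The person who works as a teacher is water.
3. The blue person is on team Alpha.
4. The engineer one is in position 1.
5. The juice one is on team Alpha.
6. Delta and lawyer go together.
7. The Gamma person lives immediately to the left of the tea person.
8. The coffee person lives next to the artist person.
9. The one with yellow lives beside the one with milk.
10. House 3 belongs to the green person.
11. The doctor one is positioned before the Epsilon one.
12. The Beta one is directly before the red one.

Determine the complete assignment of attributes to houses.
Solution:

House | Team | Profession | Drink | Color
-----------------------------------------
  1   | Beta | engineer | coffee | yellow
  2   | Gamma | artist | milk | red
  3   | Delta | lawyer | tea | green
  4   | Alpha | doctor | juice | blue
  5   | Epsilon | teacher | water | white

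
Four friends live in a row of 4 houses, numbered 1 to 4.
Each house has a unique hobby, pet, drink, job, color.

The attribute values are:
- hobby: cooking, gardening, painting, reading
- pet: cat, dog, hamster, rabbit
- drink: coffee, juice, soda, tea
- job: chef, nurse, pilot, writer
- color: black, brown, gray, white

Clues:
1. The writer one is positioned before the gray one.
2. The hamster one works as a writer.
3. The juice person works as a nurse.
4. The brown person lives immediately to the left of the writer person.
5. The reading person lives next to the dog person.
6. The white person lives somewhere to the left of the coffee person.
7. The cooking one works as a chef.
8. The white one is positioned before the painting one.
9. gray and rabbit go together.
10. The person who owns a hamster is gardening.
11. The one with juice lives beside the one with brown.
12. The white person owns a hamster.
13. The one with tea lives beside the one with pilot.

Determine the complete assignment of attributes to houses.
Solution:

House | Hobby | Pet | Drink | Job | Color
-----------------------------------------
  1   | reading | cat | juice | nurse | black
  2   | cooking | dog | soda | chef | brown
  3   | gardening | hamster | tea | writer | white
  4   | painting | rabbit | coffee | pilot | gray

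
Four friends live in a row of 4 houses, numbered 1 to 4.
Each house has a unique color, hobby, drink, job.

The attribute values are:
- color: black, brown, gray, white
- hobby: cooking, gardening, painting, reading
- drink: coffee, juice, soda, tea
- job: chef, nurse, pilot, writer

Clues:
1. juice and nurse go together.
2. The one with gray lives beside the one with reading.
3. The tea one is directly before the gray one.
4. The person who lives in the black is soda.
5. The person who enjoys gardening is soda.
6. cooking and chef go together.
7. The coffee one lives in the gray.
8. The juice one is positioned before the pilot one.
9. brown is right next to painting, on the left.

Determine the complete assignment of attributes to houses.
Solution:

House | Color | Hobby | Drink | Job
-----------------------------------
  1   | brown | cooking | tea | chef
  2   | gray | painting | coffee | writer
  3   | white | reading | juice | nurse
  4   | black | gardening | soda | pilot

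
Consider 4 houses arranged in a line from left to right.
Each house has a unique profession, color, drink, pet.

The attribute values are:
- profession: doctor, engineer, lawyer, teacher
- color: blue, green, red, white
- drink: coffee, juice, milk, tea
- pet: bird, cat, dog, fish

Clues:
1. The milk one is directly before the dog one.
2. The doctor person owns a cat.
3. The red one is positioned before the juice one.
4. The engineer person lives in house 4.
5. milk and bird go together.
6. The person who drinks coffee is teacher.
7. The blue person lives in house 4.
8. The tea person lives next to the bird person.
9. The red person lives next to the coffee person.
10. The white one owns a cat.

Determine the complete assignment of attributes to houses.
Solution:

House | Profession | Color | Drink | Pet
----------------------------------------
  1   | doctor | white | tea | cat
  2   | lawyer | red | milk | bird
  3   | teacher | green | coffee | dog
  4   | engineer | blue | juice | fish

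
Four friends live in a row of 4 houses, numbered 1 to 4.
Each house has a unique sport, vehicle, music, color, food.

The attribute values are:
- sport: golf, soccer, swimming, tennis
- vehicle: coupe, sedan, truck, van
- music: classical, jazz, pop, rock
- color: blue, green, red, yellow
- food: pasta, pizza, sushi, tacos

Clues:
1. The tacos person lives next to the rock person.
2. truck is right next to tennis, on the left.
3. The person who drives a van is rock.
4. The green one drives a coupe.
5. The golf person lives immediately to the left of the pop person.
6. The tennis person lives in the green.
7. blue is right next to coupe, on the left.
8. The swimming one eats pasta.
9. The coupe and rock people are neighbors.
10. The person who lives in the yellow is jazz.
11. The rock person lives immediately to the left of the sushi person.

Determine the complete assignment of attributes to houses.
Solution:

House | Sport | Vehicle | Music | Color | Food
----------------------------------------------
  1   | golf | truck | classical | blue | pizza
  2   | tennis | coupe | pop | green | tacos
  3   | swimming | van | rock | red | pasta
  4   | soccer | sedan | jazz | yellow | sushi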